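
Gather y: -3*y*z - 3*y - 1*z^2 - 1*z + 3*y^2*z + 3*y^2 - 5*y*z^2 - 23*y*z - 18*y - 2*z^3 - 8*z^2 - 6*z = y^2*(3*z + 3) + y*(-5*z^2 - 26*z - 21) - 2*z^3 - 9*z^2 - 7*z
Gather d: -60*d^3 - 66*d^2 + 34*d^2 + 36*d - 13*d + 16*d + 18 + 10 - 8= -60*d^3 - 32*d^2 + 39*d + 20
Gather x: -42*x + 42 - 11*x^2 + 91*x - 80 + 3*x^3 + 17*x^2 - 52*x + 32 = 3*x^3 + 6*x^2 - 3*x - 6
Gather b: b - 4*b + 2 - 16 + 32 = 18 - 3*b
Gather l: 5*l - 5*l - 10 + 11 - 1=0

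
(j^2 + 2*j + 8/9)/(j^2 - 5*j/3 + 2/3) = (9*j^2 + 18*j + 8)/(3*(3*j^2 - 5*j + 2))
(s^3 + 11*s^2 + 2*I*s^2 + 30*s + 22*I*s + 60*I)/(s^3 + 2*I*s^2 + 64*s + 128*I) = (s^2 + 11*s + 30)/(s^2 + 64)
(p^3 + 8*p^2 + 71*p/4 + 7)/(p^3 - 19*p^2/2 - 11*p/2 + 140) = (p^2 + 9*p/2 + 2)/(p^2 - 13*p + 40)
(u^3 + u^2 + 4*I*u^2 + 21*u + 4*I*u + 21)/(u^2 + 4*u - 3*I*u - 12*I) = (u^2 + u*(1 + 7*I) + 7*I)/(u + 4)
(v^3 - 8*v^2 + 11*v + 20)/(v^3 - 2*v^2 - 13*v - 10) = (v - 4)/(v + 2)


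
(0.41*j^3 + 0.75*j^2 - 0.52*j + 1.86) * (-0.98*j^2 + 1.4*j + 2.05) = -0.4018*j^5 - 0.161*j^4 + 2.4001*j^3 - 1.0133*j^2 + 1.538*j + 3.813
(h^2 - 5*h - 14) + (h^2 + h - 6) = 2*h^2 - 4*h - 20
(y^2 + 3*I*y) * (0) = 0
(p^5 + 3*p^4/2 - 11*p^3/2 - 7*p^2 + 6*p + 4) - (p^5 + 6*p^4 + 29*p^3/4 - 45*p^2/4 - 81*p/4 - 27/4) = -9*p^4/2 - 51*p^3/4 + 17*p^2/4 + 105*p/4 + 43/4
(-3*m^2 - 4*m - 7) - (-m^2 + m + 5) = -2*m^2 - 5*m - 12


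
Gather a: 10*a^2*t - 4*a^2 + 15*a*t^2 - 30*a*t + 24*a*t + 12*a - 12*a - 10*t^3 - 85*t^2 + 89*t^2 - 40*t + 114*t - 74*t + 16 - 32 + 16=a^2*(10*t - 4) + a*(15*t^2 - 6*t) - 10*t^3 + 4*t^2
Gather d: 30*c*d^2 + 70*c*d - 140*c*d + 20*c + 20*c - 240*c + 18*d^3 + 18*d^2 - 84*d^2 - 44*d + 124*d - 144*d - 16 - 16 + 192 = -200*c + 18*d^3 + d^2*(30*c - 66) + d*(-70*c - 64) + 160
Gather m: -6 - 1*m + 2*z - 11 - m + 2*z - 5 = -2*m + 4*z - 22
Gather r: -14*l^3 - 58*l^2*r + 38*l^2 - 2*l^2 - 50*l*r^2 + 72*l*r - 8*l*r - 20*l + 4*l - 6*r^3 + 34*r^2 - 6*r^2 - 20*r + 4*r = -14*l^3 + 36*l^2 - 16*l - 6*r^3 + r^2*(28 - 50*l) + r*(-58*l^2 + 64*l - 16)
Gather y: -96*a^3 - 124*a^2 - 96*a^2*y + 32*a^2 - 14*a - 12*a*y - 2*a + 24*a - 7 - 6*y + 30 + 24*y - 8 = -96*a^3 - 92*a^2 + 8*a + y*(-96*a^2 - 12*a + 18) + 15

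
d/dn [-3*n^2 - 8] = -6*n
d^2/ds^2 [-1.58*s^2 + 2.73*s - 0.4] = -3.16000000000000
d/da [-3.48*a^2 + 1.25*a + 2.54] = 1.25 - 6.96*a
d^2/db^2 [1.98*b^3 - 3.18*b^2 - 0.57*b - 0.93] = 11.88*b - 6.36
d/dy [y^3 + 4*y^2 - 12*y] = 3*y^2 + 8*y - 12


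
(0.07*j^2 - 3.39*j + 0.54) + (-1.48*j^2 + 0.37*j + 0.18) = -1.41*j^2 - 3.02*j + 0.72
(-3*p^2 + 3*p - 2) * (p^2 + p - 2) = -3*p^4 + 7*p^2 - 8*p + 4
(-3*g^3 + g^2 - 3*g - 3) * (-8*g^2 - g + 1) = 24*g^5 - 5*g^4 + 20*g^3 + 28*g^2 - 3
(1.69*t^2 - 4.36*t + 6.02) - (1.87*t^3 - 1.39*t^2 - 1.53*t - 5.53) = -1.87*t^3 + 3.08*t^2 - 2.83*t + 11.55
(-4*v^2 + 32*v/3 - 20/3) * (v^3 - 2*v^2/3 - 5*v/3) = -4*v^5 + 40*v^4/3 - 64*v^3/9 - 40*v^2/3 + 100*v/9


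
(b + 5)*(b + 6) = b^2 + 11*b + 30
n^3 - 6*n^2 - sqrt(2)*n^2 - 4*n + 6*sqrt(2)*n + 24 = (n - 6)*(n - 2*sqrt(2))*(n + sqrt(2))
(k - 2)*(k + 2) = k^2 - 4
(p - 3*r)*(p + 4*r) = p^2 + p*r - 12*r^2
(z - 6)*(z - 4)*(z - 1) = z^3 - 11*z^2 + 34*z - 24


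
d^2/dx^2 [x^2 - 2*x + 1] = 2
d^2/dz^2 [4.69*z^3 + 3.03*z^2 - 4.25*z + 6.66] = 28.14*z + 6.06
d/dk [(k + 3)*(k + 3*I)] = 2*k + 3 + 3*I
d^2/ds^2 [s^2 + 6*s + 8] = 2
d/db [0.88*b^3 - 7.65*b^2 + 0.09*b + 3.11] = 2.64*b^2 - 15.3*b + 0.09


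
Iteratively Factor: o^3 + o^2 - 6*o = (o - 2)*(o^2 + 3*o) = (o - 2)*(o + 3)*(o)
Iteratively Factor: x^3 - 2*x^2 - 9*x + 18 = (x - 2)*(x^2 - 9) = (x - 3)*(x - 2)*(x + 3)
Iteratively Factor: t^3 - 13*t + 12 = (t - 3)*(t^2 + 3*t - 4) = (t - 3)*(t - 1)*(t + 4)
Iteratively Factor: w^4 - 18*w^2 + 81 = (w + 3)*(w^3 - 3*w^2 - 9*w + 27) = (w - 3)*(w + 3)*(w^2 - 9) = (w - 3)^2*(w + 3)*(w + 3)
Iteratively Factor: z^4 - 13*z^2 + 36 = (z - 2)*(z^3 + 2*z^2 - 9*z - 18) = (z - 3)*(z - 2)*(z^2 + 5*z + 6) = (z - 3)*(z - 2)*(z + 3)*(z + 2)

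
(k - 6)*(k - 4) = k^2 - 10*k + 24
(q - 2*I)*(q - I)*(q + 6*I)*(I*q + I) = I*q^4 - 3*q^3 + I*q^3 - 3*q^2 + 16*I*q^2 + 12*q + 16*I*q + 12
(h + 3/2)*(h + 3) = h^2 + 9*h/2 + 9/2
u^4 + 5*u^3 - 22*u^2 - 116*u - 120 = (u - 5)*(u + 2)^2*(u + 6)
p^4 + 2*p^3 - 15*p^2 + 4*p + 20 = (p - 2)^2*(p + 1)*(p + 5)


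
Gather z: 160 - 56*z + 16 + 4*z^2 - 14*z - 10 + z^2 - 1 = 5*z^2 - 70*z + 165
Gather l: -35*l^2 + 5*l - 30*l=-35*l^2 - 25*l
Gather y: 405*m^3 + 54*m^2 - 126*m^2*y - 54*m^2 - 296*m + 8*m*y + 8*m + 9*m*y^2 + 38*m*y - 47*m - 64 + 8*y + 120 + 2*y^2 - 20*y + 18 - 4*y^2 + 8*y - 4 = 405*m^3 - 335*m + y^2*(9*m - 2) + y*(-126*m^2 + 46*m - 4) + 70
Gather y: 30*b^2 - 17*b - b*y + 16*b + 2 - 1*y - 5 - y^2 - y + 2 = 30*b^2 - b - y^2 + y*(-b - 2) - 1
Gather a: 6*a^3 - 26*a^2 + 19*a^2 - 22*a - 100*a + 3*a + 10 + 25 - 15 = 6*a^3 - 7*a^2 - 119*a + 20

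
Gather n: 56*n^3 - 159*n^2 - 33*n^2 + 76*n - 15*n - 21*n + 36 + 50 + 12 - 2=56*n^3 - 192*n^2 + 40*n + 96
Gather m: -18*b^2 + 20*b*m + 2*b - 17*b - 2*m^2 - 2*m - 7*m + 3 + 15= -18*b^2 - 15*b - 2*m^2 + m*(20*b - 9) + 18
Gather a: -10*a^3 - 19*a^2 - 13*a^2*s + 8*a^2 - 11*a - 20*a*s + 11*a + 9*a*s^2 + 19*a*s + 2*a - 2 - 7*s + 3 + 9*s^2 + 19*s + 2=-10*a^3 + a^2*(-13*s - 11) + a*(9*s^2 - s + 2) + 9*s^2 + 12*s + 3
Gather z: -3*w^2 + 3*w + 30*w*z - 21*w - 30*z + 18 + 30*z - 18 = -3*w^2 + 30*w*z - 18*w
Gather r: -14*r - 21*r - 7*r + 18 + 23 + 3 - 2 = 42 - 42*r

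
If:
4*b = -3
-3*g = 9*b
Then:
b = -3/4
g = 9/4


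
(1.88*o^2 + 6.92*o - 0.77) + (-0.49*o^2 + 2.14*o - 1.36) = 1.39*o^2 + 9.06*o - 2.13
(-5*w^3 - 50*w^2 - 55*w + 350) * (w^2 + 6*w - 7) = -5*w^5 - 80*w^4 - 320*w^3 + 370*w^2 + 2485*w - 2450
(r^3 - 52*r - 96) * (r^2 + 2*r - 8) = r^5 + 2*r^4 - 60*r^3 - 200*r^2 + 224*r + 768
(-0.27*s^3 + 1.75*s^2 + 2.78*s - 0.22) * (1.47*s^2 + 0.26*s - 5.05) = -0.3969*s^5 + 2.5023*s^4 + 5.9051*s^3 - 8.4381*s^2 - 14.0962*s + 1.111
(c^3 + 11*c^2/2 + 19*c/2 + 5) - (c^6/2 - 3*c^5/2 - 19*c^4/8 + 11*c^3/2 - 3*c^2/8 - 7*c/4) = -c^6/2 + 3*c^5/2 + 19*c^4/8 - 9*c^3/2 + 47*c^2/8 + 45*c/4 + 5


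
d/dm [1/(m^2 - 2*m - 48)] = 2*(1 - m)/(-m^2 + 2*m + 48)^2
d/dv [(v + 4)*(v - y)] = 2*v - y + 4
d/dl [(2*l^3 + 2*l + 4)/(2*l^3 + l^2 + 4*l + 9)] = 2*(l^4 + 4*l^3 + 14*l^2 - 4*l + 1)/(4*l^6 + 4*l^5 + 17*l^4 + 44*l^3 + 34*l^2 + 72*l + 81)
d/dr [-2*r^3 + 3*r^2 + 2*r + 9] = -6*r^2 + 6*r + 2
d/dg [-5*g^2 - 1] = -10*g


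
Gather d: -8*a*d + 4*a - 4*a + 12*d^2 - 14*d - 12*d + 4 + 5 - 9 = 12*d^2 + d*(-8*a - 26)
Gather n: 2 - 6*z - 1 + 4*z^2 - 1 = 4*z^2 - 6*z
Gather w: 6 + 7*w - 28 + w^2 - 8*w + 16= w^2 - w - 6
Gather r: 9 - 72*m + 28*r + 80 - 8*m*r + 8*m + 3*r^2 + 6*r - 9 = -64*m + 3*r^2 + r*(34 - 8*m) + 80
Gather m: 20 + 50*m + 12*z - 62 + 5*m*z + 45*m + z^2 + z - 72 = m*(5*z + 95) + z^2 + 13*z - 114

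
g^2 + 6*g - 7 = (g - 1)*(g + 7)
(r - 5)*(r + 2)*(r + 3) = r^3 - 19*r - 30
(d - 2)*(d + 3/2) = d^2 - d/2 - 3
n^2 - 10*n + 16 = (n - 8)*(n - 2)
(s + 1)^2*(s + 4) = s^3 + 6*s^2 + 9*s + 4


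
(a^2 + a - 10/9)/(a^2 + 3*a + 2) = (a^2 + a - 10/9)/(a^2 + 3*a + 2)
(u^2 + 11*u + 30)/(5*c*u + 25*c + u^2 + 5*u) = (u + 6)/(5*c + u)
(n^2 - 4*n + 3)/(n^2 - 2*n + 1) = (n - 3)/(n - 1)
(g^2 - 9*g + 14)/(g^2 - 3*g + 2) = (g - 7)/(g - 1)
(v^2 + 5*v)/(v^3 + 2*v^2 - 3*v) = (v + 5)/(v^2 + 2*v - 3)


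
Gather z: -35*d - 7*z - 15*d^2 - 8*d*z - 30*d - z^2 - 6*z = -15*d^2 - 65*d - z^2 + z*(-8*d - 13)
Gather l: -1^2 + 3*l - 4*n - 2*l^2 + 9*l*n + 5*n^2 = -2*l^2 + l*(9*n + 3) + 5*n^2 - 4*n - 1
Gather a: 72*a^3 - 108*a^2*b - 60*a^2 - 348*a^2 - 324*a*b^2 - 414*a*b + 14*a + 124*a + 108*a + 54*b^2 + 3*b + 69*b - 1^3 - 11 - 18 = 72*a^3 + a^2*(-108*b - 408) + a*(-324*b^2 - 414*b + 246) + 54*b^2 + 72*b - 30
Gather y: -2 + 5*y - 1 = 5*y - 3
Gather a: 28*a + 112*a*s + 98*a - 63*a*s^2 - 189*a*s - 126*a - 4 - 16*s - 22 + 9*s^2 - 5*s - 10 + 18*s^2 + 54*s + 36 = a*(-63*s^2 - 77*s) + 27*s^2 + 33*s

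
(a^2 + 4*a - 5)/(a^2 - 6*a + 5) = (a + 5)/(a - 5)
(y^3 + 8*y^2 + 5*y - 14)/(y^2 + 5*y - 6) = (y^2 + 9*y + 14)/(y + 6)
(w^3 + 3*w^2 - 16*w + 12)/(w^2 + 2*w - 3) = (w^2 + 4*w - 12)/(w + 3)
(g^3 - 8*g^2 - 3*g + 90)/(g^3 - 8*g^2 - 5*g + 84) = (g^2 - 11*g + 30)/(g^2 - 11*g + 28)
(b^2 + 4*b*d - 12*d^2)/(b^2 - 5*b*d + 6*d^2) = (b + 6*d)/(b - 3*d)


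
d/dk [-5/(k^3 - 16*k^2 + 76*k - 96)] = 5*(3*k^2 - 32*k + 76)/(k^3 - 16*k^2 + 76*k - 96)^2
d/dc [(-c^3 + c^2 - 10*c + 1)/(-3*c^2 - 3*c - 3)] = (c^4 + 2*c^3 - 8*c^2 + 11)/(3*(c^4 + 2*c^3 + 3*c^2 + 2*c + 1))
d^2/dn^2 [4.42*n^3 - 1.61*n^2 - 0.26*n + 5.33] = 26.52*n - 3.22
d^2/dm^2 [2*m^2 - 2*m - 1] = 4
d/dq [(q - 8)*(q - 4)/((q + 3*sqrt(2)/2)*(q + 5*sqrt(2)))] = (13*sqrt(2)*q^2 + 24*q^2 - 68*q - 416*sqrt(2) - 360)/(2*q^4 + 26*sqrt(2)*q^3 + 229*q^2 + 390*sqrt(2)*q + 450)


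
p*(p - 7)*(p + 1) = p^3 - 6*p^2 - 7*p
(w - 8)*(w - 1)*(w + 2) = w^3 - 7*w^2 - 10*w + 16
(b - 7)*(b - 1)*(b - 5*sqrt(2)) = b^3 - 8*b^2 - 5*sqrt(2)*b^2 + 7*b + 40*sqrt(2)*b - 35*sqrt(2)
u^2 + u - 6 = (u - 2)*(u + 3)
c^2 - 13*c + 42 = (c - 7)*(c - 6)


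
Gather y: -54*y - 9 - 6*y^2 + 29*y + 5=-6*y^2 - 25*y - 4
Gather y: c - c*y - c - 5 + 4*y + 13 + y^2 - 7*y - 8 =y^2 + y*(-c - 3)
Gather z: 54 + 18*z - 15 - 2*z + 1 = 16*z + 40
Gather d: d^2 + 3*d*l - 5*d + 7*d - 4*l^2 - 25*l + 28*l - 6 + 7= d^2 + d*(3*l + 2) - 4*l^2 + 3*l + 1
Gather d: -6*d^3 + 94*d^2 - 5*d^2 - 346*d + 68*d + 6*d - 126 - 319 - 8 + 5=-6*d^3 + 89*d^2 - 272*d - 448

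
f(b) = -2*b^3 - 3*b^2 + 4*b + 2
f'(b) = -6*b^2 - 6*b + 4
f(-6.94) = 498.26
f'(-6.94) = -243.34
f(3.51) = -107.41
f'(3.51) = -90.98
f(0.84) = 2.06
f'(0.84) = -5.27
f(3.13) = -76.20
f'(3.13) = -73.56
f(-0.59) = -0.99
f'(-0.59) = 5.45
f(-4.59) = 113.84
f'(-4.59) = -94.87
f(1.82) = -12.71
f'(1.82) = -26.79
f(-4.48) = 103.70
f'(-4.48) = -89.54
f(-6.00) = 302.00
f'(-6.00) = -176.00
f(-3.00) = 17.00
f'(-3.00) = -32.00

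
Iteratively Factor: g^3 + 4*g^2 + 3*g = (g)*(g^2 + 4*g + 3) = g*(g + 3)*(g + 1)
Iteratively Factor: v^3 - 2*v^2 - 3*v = (v + 1)*(v^2 - 3*v) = (v - 3)*(v + 1)*(v)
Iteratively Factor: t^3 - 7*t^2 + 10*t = (t - 2)*(t^2 - 5*t) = (t - 5)*(t - 2)*(t)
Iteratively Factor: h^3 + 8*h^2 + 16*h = (h + 4)*(h^2 + 4*h) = h*(h + 4)*(h + 4)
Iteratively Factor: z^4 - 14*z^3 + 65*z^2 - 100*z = (z - 5)*(z^3 - 9*z^2 + 20*z) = (z - 5)*(z - 4)*(z^2 - 5*z) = (z - 5)^2*(z - 4)*(z)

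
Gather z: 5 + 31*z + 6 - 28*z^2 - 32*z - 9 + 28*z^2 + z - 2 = 0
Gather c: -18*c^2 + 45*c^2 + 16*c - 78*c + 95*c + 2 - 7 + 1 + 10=27*c^2 + 33*c + 6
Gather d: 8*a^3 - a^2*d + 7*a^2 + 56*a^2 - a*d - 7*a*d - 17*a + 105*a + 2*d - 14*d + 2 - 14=8*a^3 + 63*a^2 + 88*a + d*(-a^2 - 8*a - 12) - 12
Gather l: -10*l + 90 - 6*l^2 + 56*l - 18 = -6*l^2 + 46*l + 72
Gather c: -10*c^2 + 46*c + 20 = -10*c^2 + 46*c + 20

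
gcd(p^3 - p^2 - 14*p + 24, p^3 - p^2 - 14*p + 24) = p^3 - p^2 - 14*p + 24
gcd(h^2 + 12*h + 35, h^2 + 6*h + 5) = h + 5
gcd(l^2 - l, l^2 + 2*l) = l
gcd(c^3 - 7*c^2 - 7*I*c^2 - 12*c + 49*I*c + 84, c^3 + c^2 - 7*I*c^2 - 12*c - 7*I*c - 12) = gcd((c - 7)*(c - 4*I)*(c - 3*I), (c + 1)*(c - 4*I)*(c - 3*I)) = c^2 - 7*I*c - 12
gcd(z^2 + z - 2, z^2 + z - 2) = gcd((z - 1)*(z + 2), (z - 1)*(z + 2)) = z^2 + z - 2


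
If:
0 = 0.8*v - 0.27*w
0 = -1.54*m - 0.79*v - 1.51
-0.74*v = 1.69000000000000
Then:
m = 0.19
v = -2.28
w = -6.77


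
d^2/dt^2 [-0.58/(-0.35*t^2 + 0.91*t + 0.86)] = (0.1421*t^2 - 0.36946*t - 0.58*(0.7*t - 0.91)*(1.4*t - 1.82) - 0.34916)/(-0.35*t^2 + 0.91*t + 0.86)^3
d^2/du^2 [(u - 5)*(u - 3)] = 2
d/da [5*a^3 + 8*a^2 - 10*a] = 15*a^2 + 16*a - 10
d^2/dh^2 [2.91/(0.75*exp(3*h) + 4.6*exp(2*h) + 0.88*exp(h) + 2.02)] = (2.91*(2.25*exp(2*h) + 9.2*exp(h) + 0.88)*(4.5*exp(2*h) + 18.4*exp(h) + 1.76)*exp(h) - (19.6425*exp(2*h) + 53.544*exp(h) + 2.5608)*(0.75*exp(3*h) + 4.6*exp(2*h) + 0.88*exp(h) + 2.02))*exp(h)/(0.75*exp(3*h) + 4.6*exp(2*h) + 0.88*exp(h) + 2.02)^3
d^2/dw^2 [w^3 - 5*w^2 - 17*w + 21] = 6*w - 10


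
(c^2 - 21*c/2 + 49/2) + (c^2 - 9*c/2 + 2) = 2*c^2 - 15*c + 53/2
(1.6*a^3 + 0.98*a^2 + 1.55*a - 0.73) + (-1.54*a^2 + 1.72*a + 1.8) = 1.6*a^3 - 0.56*a^2 + 3.27*a + 1.07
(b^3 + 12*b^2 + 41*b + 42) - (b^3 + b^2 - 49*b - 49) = 11*b^2 + 90*b + 91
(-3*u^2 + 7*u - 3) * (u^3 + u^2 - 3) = -3*u^5 + 4*u^4 + 4*u^3 + 6*u^2 - 21*u + 9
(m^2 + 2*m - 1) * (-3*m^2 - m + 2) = -3*m^4 - 7*m^3 + 3*m^2 + 5*m - 2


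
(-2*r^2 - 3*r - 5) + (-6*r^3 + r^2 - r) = -6*r^3 - r^2 - 4*r - 5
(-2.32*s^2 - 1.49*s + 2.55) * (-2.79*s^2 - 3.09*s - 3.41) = 6.4728*s^4 + 11.3259*s^3 + 5.4008*s^2 - 2.7986*s - 8.6955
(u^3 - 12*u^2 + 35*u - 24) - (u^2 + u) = u^3 - 13*u^2 + 34*u - 24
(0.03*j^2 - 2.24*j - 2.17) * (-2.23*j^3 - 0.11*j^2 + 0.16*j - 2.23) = -0.0669*j^5 + 4.9919*j^4 + 5.0903*j^3 - 0.1866*j^2 + 4.648*j + 4.8391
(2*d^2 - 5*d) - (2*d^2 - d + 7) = -4*d - 7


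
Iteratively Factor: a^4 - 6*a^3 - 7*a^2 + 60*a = (a + 3)*(a^3 - 9*a^2 + 20*a) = (a - 4)*(a + 3)*(a^2 - 5*a) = a*(a - 4)*(a + 3)*(a - 5)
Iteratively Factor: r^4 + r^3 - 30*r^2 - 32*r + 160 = (r - 2)*(r^3 + 3*r^2 - 24*r - 80) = (r - 5)*(r - 2)*(r^2 + 8*r + 16) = (r - 5)*(r - 2)*(r + 4)*(r + 4)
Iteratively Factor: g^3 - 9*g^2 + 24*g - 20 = (g - 2)*(g^2 - 7*g + 10) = (g - 2)^2*(g - 5)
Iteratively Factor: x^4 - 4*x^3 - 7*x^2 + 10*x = (x - 1)*(x^3 - 3*x^2 - 10*x) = x*(x - 1)*(x^2 - 3*x - 10) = x*(x - 1)*(x + 2)*(x - 5)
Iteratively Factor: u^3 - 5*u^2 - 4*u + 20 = (u - 2)*(u^2 - 3*u - 10) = (u - 2)*(u + 2)*(u - 5)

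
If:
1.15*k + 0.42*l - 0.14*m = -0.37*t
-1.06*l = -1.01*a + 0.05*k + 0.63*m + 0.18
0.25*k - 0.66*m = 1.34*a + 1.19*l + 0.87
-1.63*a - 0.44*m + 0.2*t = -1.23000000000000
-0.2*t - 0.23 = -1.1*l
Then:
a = -0.02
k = 1.90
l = -0.68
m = 0.67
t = -4.87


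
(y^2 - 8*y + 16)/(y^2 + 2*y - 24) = (y - 4)/(y + 6)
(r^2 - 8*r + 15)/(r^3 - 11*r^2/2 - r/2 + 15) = 2*(r - 3)/(2*r^2 - r - 6)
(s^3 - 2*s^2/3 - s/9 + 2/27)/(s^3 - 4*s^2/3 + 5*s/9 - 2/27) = (3*s + 1)/(3*s - 1)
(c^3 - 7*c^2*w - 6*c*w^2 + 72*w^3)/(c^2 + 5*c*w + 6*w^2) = (c^2 - 10*c*w + 24*w^2)/(c + 2*w)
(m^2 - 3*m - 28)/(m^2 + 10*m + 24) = (m - 7)/(m + 6)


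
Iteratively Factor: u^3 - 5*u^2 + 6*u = (u)*(u^2 - 5*u + 6) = u*(u - 2)*(u - 3)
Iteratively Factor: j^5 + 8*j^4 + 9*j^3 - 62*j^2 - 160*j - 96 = (j - 3)*(j^4 + 11*j^3 + 42*j^2 + 64*j + 32) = (j - 3)*(j + 4)*(j^3 + 7*j^2 + 14*j + 8) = (j - 3)*(j + 4)^2*(j^2 + 3*j + 2) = (j - 3)*(j + 2)*(j + 4)^2*(j + 1)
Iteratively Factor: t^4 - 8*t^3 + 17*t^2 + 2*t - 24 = (t + 1)*(t^3 - 9*t^2 + 26*t - 24) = (t - 4)*(t + 1)*(t^2 - 5*t + 6) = (t - 4)*(t - 3)*(t + 1)*(t - 2)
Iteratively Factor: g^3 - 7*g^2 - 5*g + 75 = (g - 5)*(g^2 - 2*g - 15) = (g - 5)*(g + 3)*(g - 5)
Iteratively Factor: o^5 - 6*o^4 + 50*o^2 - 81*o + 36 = (o - 1)*(o^4 - 5*o^3 - 5*o^2 + 45*o - 36) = (o - 1)*(o + 3)*(o^3 - 8*o^2 + 19*o - 12) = (o - 1)^2*(o + 3)*(o^2 - 7*o + 12) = (o - 3)*(o - 1)^2*(o + 3)*(o - 4)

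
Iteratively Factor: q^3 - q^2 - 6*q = (q - 3)*(q^2 + 2*q) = q*(q - 3)*(q + 2)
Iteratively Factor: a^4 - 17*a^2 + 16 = (a + 1)*(a^3 - a^2 - 16*a + 16) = (a - 1)*(a + 1)*(a^2 - 16) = (a - 1)*(a + 1)*(a + 4)*(a - 4)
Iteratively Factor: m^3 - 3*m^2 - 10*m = (m)*(m^2 - 3*m - 10) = m*(m - 5)*(m + 2)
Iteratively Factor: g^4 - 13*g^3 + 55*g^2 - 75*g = (g - 3)*(g^3 - 10*g^2 + 25*g) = (g - 5)*(g - 3)*(g^2 - 5*g) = (g - 5)^2*(g - 3)*(g)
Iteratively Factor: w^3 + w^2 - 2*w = (w)*(w^2 + w - 2) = w*(w - 1)*(w + 2)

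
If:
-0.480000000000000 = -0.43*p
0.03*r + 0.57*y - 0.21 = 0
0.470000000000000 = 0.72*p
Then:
No Solution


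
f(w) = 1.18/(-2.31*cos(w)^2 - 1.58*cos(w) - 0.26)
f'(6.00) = 0.13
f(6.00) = -0.30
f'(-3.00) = -0.54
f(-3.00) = -1.23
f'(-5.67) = -0.38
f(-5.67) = -0.38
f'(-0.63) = 0.40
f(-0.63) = -0.39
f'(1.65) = -63.96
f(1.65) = -7.90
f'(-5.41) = -0.83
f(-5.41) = -0.53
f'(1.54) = -21.02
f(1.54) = -3.80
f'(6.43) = -0.06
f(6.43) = -0.29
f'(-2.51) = -6.25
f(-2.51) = -2.41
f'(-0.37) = 0.18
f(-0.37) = -0.32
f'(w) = 1.18*(-4.62*sin(w)*cos(w) - 1.58*sin(w))/(-2.31*cos(w)^2 - 1.58*cos(w) - 0.26)^2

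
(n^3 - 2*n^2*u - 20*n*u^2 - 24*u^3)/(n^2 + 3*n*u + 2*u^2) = (n^2 - 4*n*u - 12*u^2)/(n + u)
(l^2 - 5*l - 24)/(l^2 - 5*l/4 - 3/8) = 8*(-l^2 + 5*l + 24)/(-8*l^2 + 10*l + 3)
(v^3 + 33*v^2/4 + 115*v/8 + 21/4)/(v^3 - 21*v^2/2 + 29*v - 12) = (8*v^3 + 66*v^2 + 115*v + 42)/(4*(2*v^3 - 21*v^2 + 58*v - 24))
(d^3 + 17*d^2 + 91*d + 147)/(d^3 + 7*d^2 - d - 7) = (d^2 + 10*d + 21)/(d^2 - 1)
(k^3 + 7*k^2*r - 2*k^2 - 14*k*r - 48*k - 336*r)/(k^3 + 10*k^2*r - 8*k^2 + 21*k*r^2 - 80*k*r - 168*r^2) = (k + 6)/(k + 3*r)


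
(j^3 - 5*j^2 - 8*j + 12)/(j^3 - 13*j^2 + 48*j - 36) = (j + 2)/(j - 6)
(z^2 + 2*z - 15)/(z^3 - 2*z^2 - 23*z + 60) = 1/(z - 4)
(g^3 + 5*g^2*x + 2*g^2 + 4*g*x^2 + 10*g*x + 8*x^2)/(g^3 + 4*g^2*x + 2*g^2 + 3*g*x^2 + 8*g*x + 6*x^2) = (g + 4*x)/(g + 3*x)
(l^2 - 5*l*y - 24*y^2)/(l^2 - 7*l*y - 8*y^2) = (l + 3*y)/(l + y)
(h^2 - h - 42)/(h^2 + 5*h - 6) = (h - 7)/(h - 1)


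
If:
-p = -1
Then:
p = 1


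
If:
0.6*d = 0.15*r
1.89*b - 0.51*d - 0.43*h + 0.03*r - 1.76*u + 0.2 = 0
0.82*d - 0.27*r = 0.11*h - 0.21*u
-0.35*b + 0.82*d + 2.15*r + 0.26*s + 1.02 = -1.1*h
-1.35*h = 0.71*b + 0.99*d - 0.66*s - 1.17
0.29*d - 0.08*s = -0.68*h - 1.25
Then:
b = -1.73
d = 0.45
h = -3.13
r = 1.81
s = -9.37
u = -1.08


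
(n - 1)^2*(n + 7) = n^3 + 5*n^2 - 13*n + 7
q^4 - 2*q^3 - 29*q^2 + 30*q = q*(q - 6)*(q - 1)*(q + 5)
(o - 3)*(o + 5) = o^2 + 2*o - 15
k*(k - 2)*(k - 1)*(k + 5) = k^4 + 2*k^3 - 13*k^2 + 10*k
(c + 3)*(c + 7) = c^2 + 10*c + 21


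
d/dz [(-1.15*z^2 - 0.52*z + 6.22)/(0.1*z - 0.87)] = (-0.115*z^2 + 2.001*z - 0.1696)/(0.01*z^2 - 0.174*z + 0.7569)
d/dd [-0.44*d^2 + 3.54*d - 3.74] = 3.54 - 0.88*d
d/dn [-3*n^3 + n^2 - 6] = n*(2 - 9*n)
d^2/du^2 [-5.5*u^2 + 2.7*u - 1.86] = -11.0000000000000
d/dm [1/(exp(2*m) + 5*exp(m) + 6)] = (-2*exp(m) - 5)*exp(m)/(exp(2*m) + 5*exp(m) + 6)^2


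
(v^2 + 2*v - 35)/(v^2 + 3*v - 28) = (v - 5)/(v - 4)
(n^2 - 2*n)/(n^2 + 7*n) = (n - 2)/(n + 7)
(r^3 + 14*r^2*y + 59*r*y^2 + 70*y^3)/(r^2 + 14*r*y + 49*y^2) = (r^2 + 7*r*y + 10*y^2)/(r + 7*y)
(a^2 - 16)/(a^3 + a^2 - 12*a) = (a - 4)/(a*(a - 3))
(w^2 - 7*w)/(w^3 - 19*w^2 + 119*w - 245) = w/(w^2 - 12*w + 35)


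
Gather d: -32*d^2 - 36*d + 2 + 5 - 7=-32*d^2 - 36*d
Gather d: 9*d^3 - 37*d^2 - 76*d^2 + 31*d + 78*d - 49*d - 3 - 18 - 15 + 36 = 9*d^3 - 113*d^2 + 60*d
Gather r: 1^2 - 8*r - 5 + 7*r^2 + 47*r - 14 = 7*r^2 + 39*r - 18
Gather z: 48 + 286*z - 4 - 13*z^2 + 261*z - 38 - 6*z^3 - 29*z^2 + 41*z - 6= -6*z^3 - 42*z^2 + 588*z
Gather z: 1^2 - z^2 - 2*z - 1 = -z^2 - 2*z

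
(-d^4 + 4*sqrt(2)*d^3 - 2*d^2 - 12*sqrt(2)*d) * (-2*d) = 2*d^5 - 8*sqrt(2)*d^4 + 4*d^3 + 24*sqrt(2)*d^2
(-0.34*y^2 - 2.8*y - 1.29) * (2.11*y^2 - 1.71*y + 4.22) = -0.7174*y^4 - 5.3266*y^3 + 0.6313*y^2 - 9.6101*y - 5.4438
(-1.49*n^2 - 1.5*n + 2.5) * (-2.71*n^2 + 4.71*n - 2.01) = 4.0379*n^4 - 2.9529*n^3 - 10.8451*n^2 + 14.79*n - 5.025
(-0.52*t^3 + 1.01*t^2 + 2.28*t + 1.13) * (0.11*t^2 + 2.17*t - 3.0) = -0.0572*t^5 - 1.0173*t^4 + 4.0025*t^3 + 2.0419*t^2 - 4.3879*t - 3.39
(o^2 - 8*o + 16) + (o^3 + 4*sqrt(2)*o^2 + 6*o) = o^3 + o^2 + 4*sqrt(2)*o^2 - 2*o + 16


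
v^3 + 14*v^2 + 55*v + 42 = (v + 1)*(v + 6)*(v + 7)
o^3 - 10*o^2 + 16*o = o*(o - 8)*(o - 2)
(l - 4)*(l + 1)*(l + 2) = l^3 - l^2 - 10*l - 8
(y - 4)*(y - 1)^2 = y^3 - 6*y^2 + 9*y - 4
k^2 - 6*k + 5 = (k - 5)*(k - 1)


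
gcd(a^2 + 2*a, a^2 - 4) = a + 2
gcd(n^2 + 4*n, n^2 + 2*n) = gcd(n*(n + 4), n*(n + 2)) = n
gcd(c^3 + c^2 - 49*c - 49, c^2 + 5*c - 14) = c + 7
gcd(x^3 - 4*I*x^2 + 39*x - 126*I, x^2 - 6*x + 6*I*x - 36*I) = x + 6*I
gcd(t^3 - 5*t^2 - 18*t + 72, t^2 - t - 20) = t + 4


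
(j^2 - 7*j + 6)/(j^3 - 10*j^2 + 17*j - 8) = (j - 6)/(j^2 - 9*j + 8)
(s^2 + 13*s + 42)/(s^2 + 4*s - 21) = (s + 6)/(s - 3)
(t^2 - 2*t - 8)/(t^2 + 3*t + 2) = (t - 4)/(t + 1)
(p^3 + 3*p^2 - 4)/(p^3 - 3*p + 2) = (p + 2)/(p - 1)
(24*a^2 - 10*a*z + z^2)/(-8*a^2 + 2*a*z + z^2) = (24*a^2 - 10*a*z + z^2)/(-8*a^2 + 2*a*z + z^2)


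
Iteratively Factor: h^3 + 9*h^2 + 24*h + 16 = (h + 1)*(h^2 + 8*h + 16) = (h + 1)*(h + 4)*(h + 4)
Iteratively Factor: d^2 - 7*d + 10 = (d - 2)*(d - 5)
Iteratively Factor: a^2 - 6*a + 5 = (a - 5)*(a - 1)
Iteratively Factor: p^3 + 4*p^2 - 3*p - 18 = (p + 3)*(p^2 + p - 6) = (p - 2)*(p + 3)*(p + 3)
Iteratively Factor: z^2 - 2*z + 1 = (z - 1)*(z - 1)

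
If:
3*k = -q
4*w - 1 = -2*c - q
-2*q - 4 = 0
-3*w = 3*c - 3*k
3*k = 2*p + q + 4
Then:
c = -1/6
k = 2/3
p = 0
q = -2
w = 5/6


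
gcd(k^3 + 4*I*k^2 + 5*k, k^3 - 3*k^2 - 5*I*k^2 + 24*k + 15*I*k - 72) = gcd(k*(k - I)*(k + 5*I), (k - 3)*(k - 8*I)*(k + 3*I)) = 1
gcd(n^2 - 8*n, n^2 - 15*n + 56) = n - 8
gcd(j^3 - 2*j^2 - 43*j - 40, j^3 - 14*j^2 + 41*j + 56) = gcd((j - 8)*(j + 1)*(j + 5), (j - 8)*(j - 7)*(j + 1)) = j^2 - 7*j - 8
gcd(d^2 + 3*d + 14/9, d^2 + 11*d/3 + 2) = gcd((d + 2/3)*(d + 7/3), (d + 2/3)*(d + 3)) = d + 2/3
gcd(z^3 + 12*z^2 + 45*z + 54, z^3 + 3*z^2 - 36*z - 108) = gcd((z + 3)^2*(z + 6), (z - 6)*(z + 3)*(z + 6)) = z^2 + 9*z + 18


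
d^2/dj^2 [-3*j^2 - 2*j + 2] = -6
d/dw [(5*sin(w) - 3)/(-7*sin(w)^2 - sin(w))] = (35*cos(w) - 42/tan(w) - 3*cos(w)/sin(w)^2)/(7*sin(w) + 1)^2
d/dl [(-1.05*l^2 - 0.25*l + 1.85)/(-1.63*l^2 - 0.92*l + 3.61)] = (0.5585*l^2 - 1.55*l + 0.7995)/(2.6569*l^4 + 2.9992*l^3 - 10.9222*l^2 - 6.6424*l + 13.0321)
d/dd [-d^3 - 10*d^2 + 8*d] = -3*d^2 - 20*d + 8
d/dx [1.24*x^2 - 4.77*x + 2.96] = 2.48*x - 4.77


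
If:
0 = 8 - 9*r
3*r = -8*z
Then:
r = 8/9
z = -1/3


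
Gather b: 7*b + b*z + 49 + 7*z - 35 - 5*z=b*(z + 7) + 2*z + 14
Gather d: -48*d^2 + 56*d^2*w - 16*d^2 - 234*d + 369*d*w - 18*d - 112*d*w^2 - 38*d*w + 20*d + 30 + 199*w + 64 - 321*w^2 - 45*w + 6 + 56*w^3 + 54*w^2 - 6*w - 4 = d^2*(56*w - 64) + d*(-112*w^2 + 331*w - 232) + 56*w^3 - 267*w^2 + 148*w + 96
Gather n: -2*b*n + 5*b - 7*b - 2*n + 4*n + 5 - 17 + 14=-2*b + n*(2 - 2*b) + 2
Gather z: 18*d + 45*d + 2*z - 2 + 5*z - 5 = 63*d + 7*z - 7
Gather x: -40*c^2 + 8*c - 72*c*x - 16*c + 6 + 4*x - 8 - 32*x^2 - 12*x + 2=-40*c^2 - 8*c - 32*x^2 + x*(-72*c - 8)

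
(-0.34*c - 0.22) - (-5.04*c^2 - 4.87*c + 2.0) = 5.04*c^2 + 4.53*c - 2.22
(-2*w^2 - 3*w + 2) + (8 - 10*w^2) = -12*w^2 - 3*w + 10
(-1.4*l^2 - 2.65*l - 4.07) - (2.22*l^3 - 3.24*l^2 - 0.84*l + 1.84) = -2.22*l^3 + 1.84*l^2 - 1.81*l - 5.91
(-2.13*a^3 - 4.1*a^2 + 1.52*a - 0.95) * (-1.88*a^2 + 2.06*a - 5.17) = 4.0044*a^5 + 3.3202*a^4 - 0.291500000000001*a^3 + 26.1142*a^2 - 9.8154*a + 4.9115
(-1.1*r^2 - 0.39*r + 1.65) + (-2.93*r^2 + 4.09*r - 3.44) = -4.03*r^2 + 3.7*r - 1.79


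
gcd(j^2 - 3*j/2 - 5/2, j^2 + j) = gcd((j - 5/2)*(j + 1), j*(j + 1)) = j + 1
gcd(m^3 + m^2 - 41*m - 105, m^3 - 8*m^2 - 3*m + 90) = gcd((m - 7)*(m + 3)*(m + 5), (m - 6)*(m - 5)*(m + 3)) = m + 3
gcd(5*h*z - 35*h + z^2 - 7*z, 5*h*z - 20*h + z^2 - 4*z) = 5*h + z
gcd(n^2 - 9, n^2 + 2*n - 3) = n + 3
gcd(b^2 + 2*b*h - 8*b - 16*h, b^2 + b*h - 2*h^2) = b + 2*h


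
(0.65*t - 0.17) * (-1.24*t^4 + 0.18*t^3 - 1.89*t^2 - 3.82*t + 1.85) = -0.806*t^5 + 0.3278*t^4 - 1.2591*t^3 - 2.1617*t^2 + 1.8519*t - 0.3145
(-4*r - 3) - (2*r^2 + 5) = -2*r^2 - 4*r - 8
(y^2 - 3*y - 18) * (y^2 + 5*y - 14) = y^4 + 2*y^3 - 47*y^2 - 48*y + 252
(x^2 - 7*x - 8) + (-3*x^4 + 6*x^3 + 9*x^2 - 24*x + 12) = -3*x^4 + 6*x^3 + 10*x^2 - 31*x + 4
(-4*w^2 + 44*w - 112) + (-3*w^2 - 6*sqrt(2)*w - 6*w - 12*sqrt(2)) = -7*w^2 - 6*sqrt(2)*w + 38*w - 112 - 12*sqrt(2)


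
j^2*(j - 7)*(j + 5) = j^4 - 2*j^3 - 35*j^2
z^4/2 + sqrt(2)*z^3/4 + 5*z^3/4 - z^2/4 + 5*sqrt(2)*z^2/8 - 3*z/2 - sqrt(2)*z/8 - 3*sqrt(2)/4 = (z/2 + 1)*(z - 1)*(z + 3/2)*(z + sqrt(2)/2)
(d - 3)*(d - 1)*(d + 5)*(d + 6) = d^4 + 7*d^3 - 11*d^2 - 87*d + 90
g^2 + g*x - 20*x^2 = (g - 4*x)*(g + 5*x)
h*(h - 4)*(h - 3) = h^3 - 7*h^2 + 12*h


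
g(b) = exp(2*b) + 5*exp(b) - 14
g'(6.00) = 327526.73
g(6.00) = 164757.94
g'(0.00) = 7.00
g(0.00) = -8.00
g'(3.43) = 2061.12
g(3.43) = 1093.75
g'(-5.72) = 0.02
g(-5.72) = -13.98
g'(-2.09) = 0.65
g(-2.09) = -13.37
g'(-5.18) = 0.03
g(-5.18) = -13.97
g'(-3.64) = 0.13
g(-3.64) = -13.87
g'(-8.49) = 0.00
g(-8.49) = -14.00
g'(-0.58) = 3.43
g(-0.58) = -10.89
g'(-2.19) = 0.58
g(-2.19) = -13.43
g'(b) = 2*exp(2*b) + 5*exp(b)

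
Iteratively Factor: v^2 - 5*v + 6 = (v - 3)*(v - 2)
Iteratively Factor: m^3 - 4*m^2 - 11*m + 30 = (m - 5)*(m^2 + m - 6) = (m - 5)*(m - 2)*(m + 3)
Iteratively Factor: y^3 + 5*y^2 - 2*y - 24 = (y + 4)*(y^2 + y - 6) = (y - 2)*(y + 4)*(y + 3)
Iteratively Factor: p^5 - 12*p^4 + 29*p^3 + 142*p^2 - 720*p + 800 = (p - 5)*(p^4 - 7*p^3 - 6*p^2 + 112*p - 160) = (p - 5)^2*(p^3 - 2*p^2 - 16*p + 32) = (p - 5)^2*(p - 2)*(p^2 - 16) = (p - 5)^2*(p - 4)*(p - 2)*(p + 4)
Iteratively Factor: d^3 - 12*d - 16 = (d + 2)*(d^2 - 2*d - 8) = (d - 4)*(d + 2)*(d + 2)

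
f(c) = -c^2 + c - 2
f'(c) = 1 - 2*c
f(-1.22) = -4.71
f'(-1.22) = 3.44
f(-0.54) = -2.83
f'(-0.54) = 2.08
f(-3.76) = -19.90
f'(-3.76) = 8.52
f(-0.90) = -3.71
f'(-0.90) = 2.80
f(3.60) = -11.36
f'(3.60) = -6.20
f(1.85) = -3.57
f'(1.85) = -2.70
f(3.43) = -10.33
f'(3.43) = -5.86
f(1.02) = -2.02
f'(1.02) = -1.04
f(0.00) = -2.00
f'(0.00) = 1.00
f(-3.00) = -14.00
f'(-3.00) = 7.00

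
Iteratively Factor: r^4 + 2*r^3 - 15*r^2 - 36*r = (r + 3)*(r^3 - r^2 - 12*r) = (r - 4)*(r + 3)*(r^2 + 3*r) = (r - 4)*(r + 3)^2*(r)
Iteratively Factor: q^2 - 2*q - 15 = (q - 5)*(q + 3)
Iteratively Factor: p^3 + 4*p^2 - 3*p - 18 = (p + 3)*(p^2 + p - 6) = (p + 3)^2*(p - 2)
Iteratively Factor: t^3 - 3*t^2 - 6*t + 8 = (t - 1)*(t^2 - 2*t - 8) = (t - 1)*(t + 2)*(t - 4)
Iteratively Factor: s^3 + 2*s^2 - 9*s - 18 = (s + 3)*(s^2 - s - 6) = (s - 3)*(s + 3)*(s + 2)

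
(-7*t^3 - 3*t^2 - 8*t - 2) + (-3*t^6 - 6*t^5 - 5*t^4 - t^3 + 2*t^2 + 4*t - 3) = -3*t^6 - 6*t^5 - 5*t^4 - 8*t^3 - t^2 - 4*t - 5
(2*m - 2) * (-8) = 16 - 16*m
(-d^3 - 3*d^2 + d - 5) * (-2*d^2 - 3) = 2*d^5 + 6*d^4 + d^3 + 19*d^2 - 3*d + 15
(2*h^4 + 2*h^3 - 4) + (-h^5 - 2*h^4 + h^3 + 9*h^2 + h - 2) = -h^5 + 3*h^3 + 9*h^2 + h - 6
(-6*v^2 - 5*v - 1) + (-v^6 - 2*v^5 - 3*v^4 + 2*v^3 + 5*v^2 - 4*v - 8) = -v^6 - 2*v^5 - 3*v^4 + 2*v^3 - v^2 - 9*v - 9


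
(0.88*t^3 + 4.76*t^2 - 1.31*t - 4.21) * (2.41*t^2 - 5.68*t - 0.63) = 2.1208*t^5 + 6.4732*t^4 - 30.7483*t^3 - 5.7041*t^2 + 24.7381*t + 2.6523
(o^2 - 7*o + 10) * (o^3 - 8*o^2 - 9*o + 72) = o^5 - 15*o^4 + 57*o^3 + 55*o^2 - 594*o + 720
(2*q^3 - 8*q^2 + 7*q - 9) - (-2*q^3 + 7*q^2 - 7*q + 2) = 4*q^3 - 15*q^2 + 14*q - 11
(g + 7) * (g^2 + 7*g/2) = g^3 + 21*g^2/2 + 49*g/2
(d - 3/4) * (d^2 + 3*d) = d^3 + 9*d^2/4 - 9*d/4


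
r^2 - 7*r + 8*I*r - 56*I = (r - 7)*(r + 8*I)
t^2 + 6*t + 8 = (t + 2)*(t + 4)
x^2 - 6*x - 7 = (x - 7)*(x + 1)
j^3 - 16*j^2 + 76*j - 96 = (j - 8)*(j - 6)*(j - 2)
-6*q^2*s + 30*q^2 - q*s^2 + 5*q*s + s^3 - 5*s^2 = (-3*q + s)*(2*q + s)*(s - 5)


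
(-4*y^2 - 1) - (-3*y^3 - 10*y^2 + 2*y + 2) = 3*y^3 + 6*y^2 - 2*y - 3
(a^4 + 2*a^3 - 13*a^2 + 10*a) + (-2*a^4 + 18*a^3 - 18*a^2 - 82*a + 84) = -a^4 + 20*a^3 - 31*a^2 - 72*a + 84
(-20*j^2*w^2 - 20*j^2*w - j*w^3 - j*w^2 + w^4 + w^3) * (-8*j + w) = 160*j^3*w^2 + 160*j^3*w - 12*j^2*w^3 - 12*j^2*w^2 - 9*j*w^4 - 9*j*w^3 + w^5 + w^4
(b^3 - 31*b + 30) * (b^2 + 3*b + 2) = b^5 + 3*b^4 - 29*b^3 - 63*b^2 + 28*b + 60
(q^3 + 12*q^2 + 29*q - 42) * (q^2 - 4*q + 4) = q^5 + 8*q^4 - 15*q^3 - 110*q^2 + 284*q - 168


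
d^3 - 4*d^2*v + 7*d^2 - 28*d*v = d*(d + 7)*(d - 4*v)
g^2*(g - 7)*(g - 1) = g^4 - 8*g^3 + 7*g^2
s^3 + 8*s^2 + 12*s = s*(s + 2)*(s + 6)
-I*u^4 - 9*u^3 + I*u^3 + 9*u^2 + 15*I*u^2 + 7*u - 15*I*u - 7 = (u - 7*I)*(u - I)^2*(-I*u + I)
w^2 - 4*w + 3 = (w - 3)*(w - 1)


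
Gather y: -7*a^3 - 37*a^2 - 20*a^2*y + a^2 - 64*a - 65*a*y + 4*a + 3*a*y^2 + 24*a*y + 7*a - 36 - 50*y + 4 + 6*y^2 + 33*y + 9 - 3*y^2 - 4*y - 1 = -7*a^3 - 36*a^2 - 53*a + y^2*(3*a + 3) + y*(-20*a^2 - 41*a - 21) - 24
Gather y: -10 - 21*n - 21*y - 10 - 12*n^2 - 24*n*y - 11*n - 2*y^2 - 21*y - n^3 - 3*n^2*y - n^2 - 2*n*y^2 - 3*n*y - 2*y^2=-n^3 - 13*n^2 - 32*n + y^2*(-2*n - 4) + y*(-3*n^2 - 27*n - 42) - 20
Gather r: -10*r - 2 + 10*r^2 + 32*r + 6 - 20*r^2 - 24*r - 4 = -10*r^2 - 2*r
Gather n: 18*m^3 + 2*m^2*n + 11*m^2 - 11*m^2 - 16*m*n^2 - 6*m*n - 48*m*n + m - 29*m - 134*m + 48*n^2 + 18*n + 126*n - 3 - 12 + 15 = 18*m^3 - 162*m + n^2*(48 - 16*m) + n*(2*m^2 - 54*m + 144)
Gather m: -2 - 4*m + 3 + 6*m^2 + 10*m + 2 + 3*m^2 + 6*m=9*m^2 + 12*m + 3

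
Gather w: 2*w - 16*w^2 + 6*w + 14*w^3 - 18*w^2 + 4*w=14*w^3 - 34*w^2 + 12*w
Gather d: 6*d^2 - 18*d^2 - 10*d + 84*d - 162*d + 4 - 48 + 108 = -12*d^2 - 88*d + 64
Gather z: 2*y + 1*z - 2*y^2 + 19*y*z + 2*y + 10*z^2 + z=-2*y^2 + 4*y + 10*z^2 + z*(19*y + 2)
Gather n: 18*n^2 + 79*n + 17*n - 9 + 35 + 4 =18*n^2 + 96*n + 30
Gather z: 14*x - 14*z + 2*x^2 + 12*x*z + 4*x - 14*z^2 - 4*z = 2*x^2 + 18*x - 14*z^2 + z*(12*x - 18)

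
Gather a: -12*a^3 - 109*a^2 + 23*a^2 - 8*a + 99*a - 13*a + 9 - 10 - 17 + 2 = -12*a^3 - 86*a^2 + 78*a - 16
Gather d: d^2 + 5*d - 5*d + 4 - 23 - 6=d^2 - 25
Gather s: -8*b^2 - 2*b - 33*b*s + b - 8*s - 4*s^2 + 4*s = -8*b^2 - b - 4*s^2 + s*(-33*b - 4)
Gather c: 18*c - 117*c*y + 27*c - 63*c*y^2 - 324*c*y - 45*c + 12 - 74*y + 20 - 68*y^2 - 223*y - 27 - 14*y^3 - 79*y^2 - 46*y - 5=c*(-63*y^2 - 441*y) - 14*y^3 - 147*y^2 - 343*y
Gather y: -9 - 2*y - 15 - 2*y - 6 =-4*y - 30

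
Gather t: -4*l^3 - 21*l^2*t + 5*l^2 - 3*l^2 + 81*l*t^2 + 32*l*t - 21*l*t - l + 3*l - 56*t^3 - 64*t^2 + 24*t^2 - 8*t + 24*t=-4*l^3 + 2*l^2 + 2*l - 56*t^3 + t^2*(81*l - 40) + t*(-21*l^2 + 11*l + 16)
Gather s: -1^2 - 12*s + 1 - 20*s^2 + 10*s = -20*s^2 - 2*s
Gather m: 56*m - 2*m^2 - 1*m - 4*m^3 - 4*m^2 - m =-4*m^3 - 6*m^2 + 54*m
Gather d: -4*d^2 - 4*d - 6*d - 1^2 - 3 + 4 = -4*d^2 - 10*d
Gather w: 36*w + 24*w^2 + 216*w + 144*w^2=168*w^2 + 252*w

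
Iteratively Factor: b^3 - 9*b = (b + 3)*(b^2 - 3*b) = b*(b + 3)*(b - 3)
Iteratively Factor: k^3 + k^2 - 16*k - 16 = (k + 1)*(k^2 - 16) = (k + 1)*(k + 4)*(k - 4)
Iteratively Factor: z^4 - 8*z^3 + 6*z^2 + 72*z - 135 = (z + 3)*(z^3 - 11*z^2 + 39*z - 45) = (z - 3)*(z + 3)*(z^2 - 8*z + 15) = (z - 3)^2*(z + 3)*(z - 5)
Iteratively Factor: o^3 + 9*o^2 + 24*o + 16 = (o + 1)*(o^2 + 8*o + 16) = (o + 1)*(o + 4)*(o + 4)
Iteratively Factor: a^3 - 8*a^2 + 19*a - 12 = (a - 4)*(a^2 - 4*a + 3) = (a - 4)*(a - 1)*(a - 3)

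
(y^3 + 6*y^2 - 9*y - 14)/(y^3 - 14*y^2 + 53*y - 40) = (y^3 + 6*y^2 - 9*y - 14)/(y^3 - 14*y^2 + 53*y - 40)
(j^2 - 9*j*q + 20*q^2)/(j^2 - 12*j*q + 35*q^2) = (-j + 4*q)/(-j + 7*q)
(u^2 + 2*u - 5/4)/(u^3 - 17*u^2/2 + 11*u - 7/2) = (u + 5/2)/(u^2 - 8*u + 7)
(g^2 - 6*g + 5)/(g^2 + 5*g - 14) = (g^2 - 6*g + 5)/(g^2 + 5*g - 14)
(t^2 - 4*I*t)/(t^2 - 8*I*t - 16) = t/(t - 4*I)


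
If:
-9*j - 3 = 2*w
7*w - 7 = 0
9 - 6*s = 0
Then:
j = -5/9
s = 3/2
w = 1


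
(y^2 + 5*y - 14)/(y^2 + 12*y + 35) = (y - 2)/(y + 5)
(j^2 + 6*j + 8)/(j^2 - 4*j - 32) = (j + 2)/(j - 8)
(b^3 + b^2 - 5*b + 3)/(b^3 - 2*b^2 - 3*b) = (-b^3 - b^2 + 5*b - 3)/(b*(-b^2 + 2*b + 3))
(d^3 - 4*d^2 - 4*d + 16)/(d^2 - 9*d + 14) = (d^2 - 2*d - 8)/(d - 7)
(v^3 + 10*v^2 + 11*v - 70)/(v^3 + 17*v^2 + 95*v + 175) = (v - 2)/(v + 5)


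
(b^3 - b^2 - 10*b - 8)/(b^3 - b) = (b^2 - 2*b - 8)/(b*(b - 1))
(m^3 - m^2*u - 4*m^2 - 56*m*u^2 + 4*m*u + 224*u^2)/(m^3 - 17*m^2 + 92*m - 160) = (m^2 - m*u - 56*u^2)/(m^2 - 13*m + 40)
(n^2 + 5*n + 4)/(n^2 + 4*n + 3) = (n + 4)/(n + 3)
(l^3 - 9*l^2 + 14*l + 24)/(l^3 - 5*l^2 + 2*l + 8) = (l - 6)/(l - 2)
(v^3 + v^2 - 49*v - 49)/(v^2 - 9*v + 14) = (v^2 + 8*v + 7)/(v - 2)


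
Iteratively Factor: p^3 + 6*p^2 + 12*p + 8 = (p + 2)*(p^2 + 4*p + 4) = (p + 2)^2*(p + 2)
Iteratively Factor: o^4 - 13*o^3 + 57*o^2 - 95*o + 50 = (o - 5)*(o^3 - 8*o^2 + 17*o - 10) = (o - 5)*(o - 2)*(o^2 - 6*o + 5) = (o - 5)*(o - 2)*(o - 1)*(o - 5)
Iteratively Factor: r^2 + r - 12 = (r - 3)*(r + 4)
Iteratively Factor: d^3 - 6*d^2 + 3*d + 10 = (d - 2)*(d^2 - 4*d - 5) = (d - 2)*(d + 1)*(d - 5)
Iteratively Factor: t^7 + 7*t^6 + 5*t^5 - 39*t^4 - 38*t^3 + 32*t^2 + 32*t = (t - 1)*(t^6 + 8*t^5 + 13*t^4 - 26*t^3 - 64*t^2 - 32*t) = (t - 1)*(t + 4)*(t^5 + 4*t^4 - 3*t^3 - 14*t^2 - 8*t) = (t - 1)*(t + 1)*(t + 4)*(t^4 + 3*t^3 - 6*t^2 - 8*t) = (t - 1)*(t + 1)*(t + 4)^2*(t^3 - t^2 - 2*t) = (t - 1)*(t + 1)^2*(t + 4)^2*(t^2 - 2*t) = t*(t - 1)*(t + 1)^2*(t + 4)^2*(t - 2)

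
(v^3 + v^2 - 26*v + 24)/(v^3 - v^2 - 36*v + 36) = (v - 4)/(v - 6)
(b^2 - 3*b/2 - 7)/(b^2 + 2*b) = (b - 7/2)/b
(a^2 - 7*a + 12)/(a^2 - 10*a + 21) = (a - 4)/(a - 7)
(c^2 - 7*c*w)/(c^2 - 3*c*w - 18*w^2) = c*(-c + 7*w)/(-c^2 + 3*c*w + 18*w^2)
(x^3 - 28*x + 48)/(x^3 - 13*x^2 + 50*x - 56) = (x + 6)/(x - 7)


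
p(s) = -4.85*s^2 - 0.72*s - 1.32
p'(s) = -9.7*s - 0.72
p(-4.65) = -102.84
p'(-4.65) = 44.38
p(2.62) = -36.50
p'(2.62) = -26.13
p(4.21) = -90.31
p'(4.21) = -41.56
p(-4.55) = -98.45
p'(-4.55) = 43.42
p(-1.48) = -10.88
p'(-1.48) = 13.64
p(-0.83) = -4.06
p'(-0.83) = 7.33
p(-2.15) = -22.19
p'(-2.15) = 20.14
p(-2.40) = -27.53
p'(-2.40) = 22.56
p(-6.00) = -171.60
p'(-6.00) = 57.48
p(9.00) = -400.65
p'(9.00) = -88.02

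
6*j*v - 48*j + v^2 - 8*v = (6*j + v)*(v - 8)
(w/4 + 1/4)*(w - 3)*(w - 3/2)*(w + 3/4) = w^4/4 - 11*w^3/16 - 21*w^2/32 + 9*w/8 + 27/32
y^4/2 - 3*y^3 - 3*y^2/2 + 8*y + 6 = (y - 6)*(y - 2)*(sqrt(2)*y/2 + sqrt(2)/2)^2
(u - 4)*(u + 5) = u^2 + u - 20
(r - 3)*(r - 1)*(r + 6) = r^3 + 2*r^2 - 21*r + 18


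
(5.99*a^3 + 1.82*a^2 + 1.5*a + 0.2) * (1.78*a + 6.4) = 10.6622*a^4 + 41.5756*a^3 + 14.318*a^2 + 9.956*a + 1.28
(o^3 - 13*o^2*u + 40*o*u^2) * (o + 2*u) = o^4 - 11*o^3*u + 14*o^2*u^2 + 80*o*u^3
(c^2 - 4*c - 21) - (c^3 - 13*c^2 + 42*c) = -c^3 + 14*c^2 - 46*c - 21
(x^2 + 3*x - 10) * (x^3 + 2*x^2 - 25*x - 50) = x^5 + 5*x^4 - 29*x^3 - 145*x^2 + 100*x + 500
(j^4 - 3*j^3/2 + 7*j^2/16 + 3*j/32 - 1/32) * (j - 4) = j^5 - 11*j^4/2 + 103*j^3/16 - 53*j^2/32 - 13*j/32 + 1/8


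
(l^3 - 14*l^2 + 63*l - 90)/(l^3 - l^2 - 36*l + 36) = (l^2 - 8*l + 15)/(l^2 + 5*l - 6)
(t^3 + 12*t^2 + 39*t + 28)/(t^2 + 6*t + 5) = (t^2 + 11*t + 28)/(t + 5)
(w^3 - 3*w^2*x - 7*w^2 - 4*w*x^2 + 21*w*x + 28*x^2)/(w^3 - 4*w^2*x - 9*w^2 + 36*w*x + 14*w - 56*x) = (w + x)/(w - 2)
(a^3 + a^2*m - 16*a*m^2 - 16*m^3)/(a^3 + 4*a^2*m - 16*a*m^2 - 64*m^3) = (a + m)/(a + 4*m)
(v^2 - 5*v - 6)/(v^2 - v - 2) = (v - 6)/(v - 2)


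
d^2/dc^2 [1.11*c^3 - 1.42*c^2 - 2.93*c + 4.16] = 6.66*c - 2.84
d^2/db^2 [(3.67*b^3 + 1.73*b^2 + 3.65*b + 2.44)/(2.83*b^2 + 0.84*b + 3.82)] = (-23.930842*b^3 + 75.694044*b^2 + 119.374716*b - 22.246936)/(22.665187*b^6 + 20.182428*b^5 + 97.772538*b^4 + 55.078128*b^3 + 131.975652*b^2 + 36.772848*b + 55.742968)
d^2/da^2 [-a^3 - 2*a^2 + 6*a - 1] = -6*a - 4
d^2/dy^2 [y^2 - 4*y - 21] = 2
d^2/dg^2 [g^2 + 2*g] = 2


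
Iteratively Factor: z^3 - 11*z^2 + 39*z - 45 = (z - 3)*(z^2 - 8*z + 15) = (z - 5)*(z - 3)*(z - 3)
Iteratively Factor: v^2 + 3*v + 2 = (v + 1)*(v + 2)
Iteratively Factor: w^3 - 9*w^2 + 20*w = (w - 5)*(w^2 - 4*w) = w*(w - 5)*(w - 4)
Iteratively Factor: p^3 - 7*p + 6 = (p - 1)*(p^2 + p - 6) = (p - 2)*(p - 1)*(p + 3)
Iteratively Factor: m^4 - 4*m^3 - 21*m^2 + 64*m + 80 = (m + 4)*(m^3 - 8*m^2 + 11*m + 20) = (m - 4)*(m + 4)*(m^2 - 4*m - 5) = (m - 4)*(m + 1)*(m + 4)*(m - 5)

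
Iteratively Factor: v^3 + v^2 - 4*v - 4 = (v + 1)*(v^2 - 4) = (v + 1)*(v + 2)*(v - 2)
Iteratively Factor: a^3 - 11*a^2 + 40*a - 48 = (a - 4)*(a^2 - 7*a + 12) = (a - 4)^2*(a - 3)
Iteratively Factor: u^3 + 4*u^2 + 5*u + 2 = (u + 1)*(u^2 + 3*u + 2) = (u + 1)^2*(u + 2)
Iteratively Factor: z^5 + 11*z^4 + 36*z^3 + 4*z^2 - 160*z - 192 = (z + 4)*(z^4 + 7*z^3 + 8*z^2 - 28*z - 48) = (z + 3)*(z + 4)*(z^3 + 4*z^2 - 4*z - 16) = (z + 2)*(z + 3)*(z + 4)*(z^2 + 2*z - 8) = (z - 2)*(z + 2)*(z + 3)*(z + 4)*(z + 4)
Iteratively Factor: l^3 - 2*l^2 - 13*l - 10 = (l + 1)*(l^2 - 3*l - 10) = (l + 1)*(l + 2)*(l - 5)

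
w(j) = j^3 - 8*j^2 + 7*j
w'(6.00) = 19.00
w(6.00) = -30.00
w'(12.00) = 247.00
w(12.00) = 660.00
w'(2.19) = -13.65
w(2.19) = -12.54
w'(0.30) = 2.47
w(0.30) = 1.41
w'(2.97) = -14.06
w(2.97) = -23.58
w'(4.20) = -7.28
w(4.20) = -37.63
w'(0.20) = 3.92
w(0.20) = 1.09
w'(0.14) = 4.82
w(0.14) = 0.83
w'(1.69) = -11.47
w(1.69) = -6.19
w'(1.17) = -7.61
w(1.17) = -1.16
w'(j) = 3*j^2 - 16*j + 7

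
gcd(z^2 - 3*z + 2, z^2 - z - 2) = z - 2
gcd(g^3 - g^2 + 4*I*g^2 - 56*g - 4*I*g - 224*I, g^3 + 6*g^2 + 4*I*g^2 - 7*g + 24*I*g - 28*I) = g^2 + g*(7 + 4*I) + 28*I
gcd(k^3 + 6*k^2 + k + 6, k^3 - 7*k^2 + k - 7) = k^2 + 1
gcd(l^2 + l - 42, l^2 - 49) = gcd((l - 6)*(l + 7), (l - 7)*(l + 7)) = l + 7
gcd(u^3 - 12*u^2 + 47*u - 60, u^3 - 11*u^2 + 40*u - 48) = u^2 - 7*u + 12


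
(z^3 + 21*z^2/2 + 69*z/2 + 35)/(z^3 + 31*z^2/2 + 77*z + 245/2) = (z + 2)/(z + 7)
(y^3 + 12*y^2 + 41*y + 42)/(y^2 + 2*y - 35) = (y^2 + 5*y + 6)/(y - 5)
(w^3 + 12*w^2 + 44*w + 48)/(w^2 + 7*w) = (w^3 + 12*w^2 + 44*w + 48)/(w*(w + 7))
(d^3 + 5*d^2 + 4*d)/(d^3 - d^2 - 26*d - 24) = d/(d - 6)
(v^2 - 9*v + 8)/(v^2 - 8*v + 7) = (v - 8)/(v - 7)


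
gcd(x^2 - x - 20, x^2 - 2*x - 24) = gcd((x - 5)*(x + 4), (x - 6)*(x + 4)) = x + 4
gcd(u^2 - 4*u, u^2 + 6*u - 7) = 1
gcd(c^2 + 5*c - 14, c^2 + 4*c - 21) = c + 7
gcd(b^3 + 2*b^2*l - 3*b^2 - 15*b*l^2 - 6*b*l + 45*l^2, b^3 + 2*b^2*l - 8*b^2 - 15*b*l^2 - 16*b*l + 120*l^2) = b^2 + 2*b*l - 15*l^2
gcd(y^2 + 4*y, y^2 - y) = y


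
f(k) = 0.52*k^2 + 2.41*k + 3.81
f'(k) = 1.04*k + 2.41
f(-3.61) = 1.89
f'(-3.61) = -1.34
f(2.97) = 15.55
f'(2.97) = 5.50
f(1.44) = 8.36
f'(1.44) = 3.91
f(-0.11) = 3.55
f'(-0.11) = 2.30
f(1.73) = 9.54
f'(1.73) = 4.21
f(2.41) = 12.64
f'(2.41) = 4.92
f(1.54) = 8.75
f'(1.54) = 4.01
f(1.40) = 8.20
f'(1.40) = 3.87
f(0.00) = 3.81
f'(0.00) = 2.41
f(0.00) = 3.81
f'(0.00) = 2.41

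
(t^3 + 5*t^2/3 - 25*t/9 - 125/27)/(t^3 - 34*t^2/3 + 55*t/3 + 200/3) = (t^2 - 25/9)/(t^2 - 13*t + 40)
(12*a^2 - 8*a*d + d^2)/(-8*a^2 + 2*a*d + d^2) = (-6*a + d)/(4*a + d)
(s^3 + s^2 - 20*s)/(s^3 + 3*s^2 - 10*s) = (s - 4)/(s - 2)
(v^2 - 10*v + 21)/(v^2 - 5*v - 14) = (v - 3)/(v + 2)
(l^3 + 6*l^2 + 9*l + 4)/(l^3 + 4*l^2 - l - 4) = (l + 1)/(l - 1)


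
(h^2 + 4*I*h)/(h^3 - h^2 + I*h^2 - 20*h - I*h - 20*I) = h*(h + 4*I)/(h^3 + h^2*(-1 + I) - h*(20 + I) - 20*I)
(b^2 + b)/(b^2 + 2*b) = (b + 1)/(b + 2)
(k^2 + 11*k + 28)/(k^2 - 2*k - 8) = (k^2 + 11*k + 28)/(k^2 - 2*k - 8)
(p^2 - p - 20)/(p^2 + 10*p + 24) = (p - 5)/(p + 6)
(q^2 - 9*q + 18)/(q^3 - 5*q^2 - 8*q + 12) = (q - 3)/(q^2 + q - 2)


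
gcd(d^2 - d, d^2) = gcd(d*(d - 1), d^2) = d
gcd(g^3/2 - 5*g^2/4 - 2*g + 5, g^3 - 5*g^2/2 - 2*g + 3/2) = 1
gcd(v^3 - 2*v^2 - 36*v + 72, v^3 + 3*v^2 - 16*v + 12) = v^2 + 4*v - 12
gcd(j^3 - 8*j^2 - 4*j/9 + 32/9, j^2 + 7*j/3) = 1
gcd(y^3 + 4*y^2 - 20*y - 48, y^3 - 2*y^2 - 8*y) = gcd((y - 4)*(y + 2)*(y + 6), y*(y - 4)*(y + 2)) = y^2 - 2*y - 8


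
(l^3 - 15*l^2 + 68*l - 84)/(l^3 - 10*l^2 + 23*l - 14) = (l - 6)/(l - 1)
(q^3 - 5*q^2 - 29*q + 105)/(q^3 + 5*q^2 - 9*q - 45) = (q - 7)/(q + 3)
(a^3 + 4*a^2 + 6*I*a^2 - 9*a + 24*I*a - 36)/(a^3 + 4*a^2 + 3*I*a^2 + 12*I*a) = (a + 3*I)/a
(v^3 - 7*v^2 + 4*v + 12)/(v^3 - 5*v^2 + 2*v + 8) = (v - 6)/(v - 4)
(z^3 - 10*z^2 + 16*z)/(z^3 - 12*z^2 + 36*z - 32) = z/(z - 2)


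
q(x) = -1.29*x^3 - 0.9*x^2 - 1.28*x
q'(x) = -3.87*x^2 - 1.8*x - 1.28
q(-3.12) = 34.41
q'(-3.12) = -33.34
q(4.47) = -138.92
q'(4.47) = -86.65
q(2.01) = -16.68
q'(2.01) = -20.53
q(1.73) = -11.59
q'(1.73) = -15.98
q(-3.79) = 62.15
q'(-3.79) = -50.05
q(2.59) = -31.76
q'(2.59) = -31.90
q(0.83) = -2.42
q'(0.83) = -5.44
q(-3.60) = 53.13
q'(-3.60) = -44.96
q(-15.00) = 4170.45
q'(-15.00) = -845.03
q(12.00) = -2374.08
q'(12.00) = -580.16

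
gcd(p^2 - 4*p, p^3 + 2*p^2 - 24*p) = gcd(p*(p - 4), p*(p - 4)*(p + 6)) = p^2 - 4*p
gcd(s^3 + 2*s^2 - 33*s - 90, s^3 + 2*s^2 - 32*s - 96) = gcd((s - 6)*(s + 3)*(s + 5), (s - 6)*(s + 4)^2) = s - 6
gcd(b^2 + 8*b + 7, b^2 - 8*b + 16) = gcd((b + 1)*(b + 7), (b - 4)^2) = 1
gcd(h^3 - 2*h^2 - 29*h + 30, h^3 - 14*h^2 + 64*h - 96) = h - 6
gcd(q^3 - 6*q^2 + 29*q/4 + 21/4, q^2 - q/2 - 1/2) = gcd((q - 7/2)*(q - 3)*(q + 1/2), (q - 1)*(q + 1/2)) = q + 1/2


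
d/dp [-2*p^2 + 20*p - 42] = 20 - 4*p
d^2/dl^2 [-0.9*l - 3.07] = 0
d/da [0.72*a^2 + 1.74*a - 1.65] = 1.44*a + 1.74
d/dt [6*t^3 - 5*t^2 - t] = 18*t^2 - 10*t - 1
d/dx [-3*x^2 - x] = -6*x - 1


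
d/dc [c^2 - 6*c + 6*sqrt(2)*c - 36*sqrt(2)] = 2*c - 6 + 6*sqrt(2)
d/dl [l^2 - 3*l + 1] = 2*l - 3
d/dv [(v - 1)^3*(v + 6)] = (v - 1)^2*(4*v + 17)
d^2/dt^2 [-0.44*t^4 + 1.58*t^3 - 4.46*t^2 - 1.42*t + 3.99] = -5.28*t^2 + 9.48*t - 8.92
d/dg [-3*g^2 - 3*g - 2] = -6*g - 3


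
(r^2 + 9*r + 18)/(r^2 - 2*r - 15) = (r + 6)/(r - 5)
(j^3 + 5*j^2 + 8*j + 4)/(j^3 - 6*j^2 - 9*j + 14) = (j^2 + 3*j + 2)/(j^2 - 8*j + 7)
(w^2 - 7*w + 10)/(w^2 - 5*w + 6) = (w - 5)/(w - 3)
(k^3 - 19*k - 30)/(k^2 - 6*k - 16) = (k^2 - 2*k - 15)/(k - 8)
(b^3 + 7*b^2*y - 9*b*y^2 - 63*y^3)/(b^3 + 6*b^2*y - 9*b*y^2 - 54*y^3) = (b + 7*y)/(b + 6*y)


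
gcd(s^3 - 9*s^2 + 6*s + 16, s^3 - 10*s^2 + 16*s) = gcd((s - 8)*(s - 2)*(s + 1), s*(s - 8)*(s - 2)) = s^2 - 10*s + 16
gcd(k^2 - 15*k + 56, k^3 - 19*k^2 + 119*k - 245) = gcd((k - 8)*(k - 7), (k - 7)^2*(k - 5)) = k - 7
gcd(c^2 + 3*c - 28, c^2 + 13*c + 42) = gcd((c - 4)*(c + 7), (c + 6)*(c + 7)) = c + 7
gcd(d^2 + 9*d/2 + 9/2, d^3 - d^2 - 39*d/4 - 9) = d + 3/2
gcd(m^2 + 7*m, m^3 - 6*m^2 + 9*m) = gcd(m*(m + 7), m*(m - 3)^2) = m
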